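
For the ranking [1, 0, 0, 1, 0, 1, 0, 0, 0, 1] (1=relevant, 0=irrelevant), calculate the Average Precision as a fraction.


Computing P@k for each relevant position:
Position 1: relevant, P@1 = 1/1 = 1
Position 2: not relevant
Position 3: not relevant
Position 4: relevant, P@4 = 2/4 = 1/2
Position 5: not relevant
Position 6: relevant, P@6 = 3/6 = 1/2
Position 7: not relevant
Position 8: not relevant
Position 9: not relevant
Position 10: relevant, P@10 = 4/10 = 2/5
Sum of P@k = 1 + 1/2 + 1/2 + 2/5 = 12/5
AP = 12/5 / 4 = 3/5

3/5


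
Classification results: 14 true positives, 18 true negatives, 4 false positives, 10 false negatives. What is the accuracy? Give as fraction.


Accuracy = (TP + TN) / (TP + TN + FP + FN)
TP + TN = 14 + 18 = 32
Total = 14 + 18 + 4 + 10 = 46
Accuracy = 32 / 46 = 16/23

16/23


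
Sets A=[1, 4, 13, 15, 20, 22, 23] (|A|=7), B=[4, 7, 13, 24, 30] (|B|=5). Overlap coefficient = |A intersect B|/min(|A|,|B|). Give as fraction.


A intersect B = [4, 13]
|A intersect B| = 2
min(|A|, |B|) = min(7, 5) = 5
Overlap = 2 / 5 = 2/5

2/5


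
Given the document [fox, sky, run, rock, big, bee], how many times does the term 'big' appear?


Document has 6 words
Scanning for 'big':
Found at positions: [4]
Count = 1

1


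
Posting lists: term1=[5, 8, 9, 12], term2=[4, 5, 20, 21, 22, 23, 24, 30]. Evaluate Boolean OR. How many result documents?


Boolean OR: find union of posting lists
term1 docs: [5, 8, 9, 12]
term2 docs: [4, 5, 20, 21, 22, 23, 24, 30]
Union: [4, 5, 8, 9, 12, 20, 21, 22, 23, 24, 30]
|union| = 11

11


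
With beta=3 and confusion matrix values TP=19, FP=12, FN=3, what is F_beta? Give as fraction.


P = TP/(TP+FP) = 19/31 = 19/31
R = TP/(TP+FN) = 19/22 = 19/22
beta^2 = 3^2 = 9
(1 + beta^2) = 10
Numerator = (1+beta^2)*P*R = 1805/341
Denominator = beta^2*P + R = 171/31 + 19/22 = 4351/682
F_beta = 190/229

190/229


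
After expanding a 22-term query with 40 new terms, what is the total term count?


Original terms: 22
Expansion terms: 40
Total = 22 + 40 = 62

62


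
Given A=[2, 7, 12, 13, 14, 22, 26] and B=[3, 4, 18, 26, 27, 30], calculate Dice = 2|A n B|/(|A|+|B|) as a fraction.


A intersect B = [26]
|A intersect B| = 1
|A| = 7, |B| = 6
Dice = 2*1 / (7+6)
= 2 / 13 = 2/13

2/13


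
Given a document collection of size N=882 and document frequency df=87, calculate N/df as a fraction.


IDF ratio = N / df
= 882 / 87
= 294/29

294/29


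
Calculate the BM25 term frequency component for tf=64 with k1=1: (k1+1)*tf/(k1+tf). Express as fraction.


BM25 TF component = (k1+1)*tf / (k1+tf)
k1 = 1, tf = 64
Numerator = (1+1)*64 = 128
Denominator = 1 + 64 = 65
= 128/65 = 128/65

128/65


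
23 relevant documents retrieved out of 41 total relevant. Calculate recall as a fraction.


Recall = retrieved_relevant / total_relevant
= 23 / 41
= 23 / (23 + 18)
= 23/41

23/41


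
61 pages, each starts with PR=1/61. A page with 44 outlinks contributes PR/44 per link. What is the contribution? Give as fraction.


Initial PR = 1/61 = 1/61
Outlinks = 44
Contribution per link = PR / outlinks
= 1/61 / 44
= 1/2684

1/2684


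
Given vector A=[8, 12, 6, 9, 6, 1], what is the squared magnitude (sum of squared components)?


|A|^2 = sum of squared components
A[0]^2 = 8^2 = 64
A[1]^2 = 12^2 = 144
A[2]^2 = 6^2 = 36
A[3]^2 = 9^2 = 81
A[4]^2 = 6^2 = 36
A[5]^2 = 1^2 = 1
Sum = 64 + 144 + 36 + 81 + 36 + 1 = 362

362


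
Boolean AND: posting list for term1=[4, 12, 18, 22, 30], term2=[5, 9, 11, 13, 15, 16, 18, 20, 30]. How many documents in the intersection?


Boolean AND: find intersection of posting lists
term1 docs: [4, 12, 18, 22, 30]
term2 docs: [5, 9, 11, 13, 15, 16, 18, 20, 30]
Intersection: [18, 30]
|intersection| = 2

2


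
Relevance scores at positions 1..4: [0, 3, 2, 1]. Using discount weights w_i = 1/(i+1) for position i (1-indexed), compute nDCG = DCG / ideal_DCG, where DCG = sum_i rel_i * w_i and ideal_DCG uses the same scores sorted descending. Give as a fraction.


Position discount weights w_i = 1/(i+1) for i=1..4:
Weights = [1/2, 1/3, 1/4, 1/5]
Actual relevance: [0, 3, 2, 1]
DCG = 0/2 + 3/3 + 2/4 + 1/5 = 17/10
Ideal relevance (sorted desc): [3, 2, 1, 0]
Ideal DCG = 3/2 + 2/3 + 1/4 + 0/5 = 29/12
nDCG = DCG / ideal_DCG = 17/10 / 29/12 = 102/145

102/145


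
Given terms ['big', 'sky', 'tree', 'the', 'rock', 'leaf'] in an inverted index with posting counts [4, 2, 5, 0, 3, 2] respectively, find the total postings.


Summing posting list sizes:
'big': 4 postings
'sky': 2 postings
'tree': 5 postings
'the': 0 postings
'rock': 3 postings
'leaf': 2 postings
Total = 4 + 2 + 5 + 0 + 3 + 2 = 16

16


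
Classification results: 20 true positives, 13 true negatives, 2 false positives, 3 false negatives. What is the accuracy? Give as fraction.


Accuracy = (TP + TN) / (TP + TN + FP + FN)
TP + TN = 20 + 13 = 33
Total = 20 + 13 + 2 + 3 = 38
Accuracy = 33 / 38 = 33/38

33/38


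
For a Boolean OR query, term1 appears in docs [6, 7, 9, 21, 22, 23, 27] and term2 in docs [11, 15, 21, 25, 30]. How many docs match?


Boolean OR: find union of posting lists
term1 docs: [6, 7, 9, 21, 22, 23, 27]
term2 docs: [11, 15, 21, 25, 30]
Union: [6, 7, 9, 11, 15, 21, 22, 23, 25, 27, 30]
|union| = 11

11


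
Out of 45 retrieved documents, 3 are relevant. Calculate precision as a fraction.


Precision = relevant_retrieved / total_retrieved
= 3 / 45
= 3 / (3 + 42)
= 1/15

1/15


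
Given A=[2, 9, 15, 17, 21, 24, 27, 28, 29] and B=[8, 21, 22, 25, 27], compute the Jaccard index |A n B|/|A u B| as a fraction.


A intersect B = [21, 27]
|A intersect B| = 2
A union B = [2, 8, 9, 15, 17, 21, 22, 24, 25, 27, 28, 29]
|A union B| = 12
Jaccard = 2/12 = 1/6

1/6


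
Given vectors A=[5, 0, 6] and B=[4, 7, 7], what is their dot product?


Dot product = sum of element-wise products
A[0]*B[0] = 5*4 = 20
A[1]*B[1] = 0*7 = 0
A[2]*B[2] = 6*7 = 42
Sum = 20 + 0 + 42 = 62

62


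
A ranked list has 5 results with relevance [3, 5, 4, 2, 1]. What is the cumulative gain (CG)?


Cumulative Gain = sum of relevance scores
Position 1: rel=3, running sum=3
Position 2: rel=5, running sum=8
Position 3: rel=4, running sum=12
Position 4: rel=2, running sum=14
Position 5: rel=1, running sum=15
CG = 15

15


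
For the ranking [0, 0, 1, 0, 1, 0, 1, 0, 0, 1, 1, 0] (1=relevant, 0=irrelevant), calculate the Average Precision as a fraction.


Computing P@k for each relevant position:
Position 1: not relevant
Position 2: not relevant
Position 3: relevant, P@3 = 1/3 = 1/3
Position 4: not relevant
Position 5: relevant, P@5 = 2/5 = 2/5
Position 6: not relevant
Position 7: relevant, P@7 = 3/7 = 3/7
Position 8: not relevant
Position 9: not relevant
Position 10: relevant, P@10 = 4/10 = 2/5
Position 11: relevant, P@11 = 5/11 = 5/11
Position 12: not relevant
Sum of P@k = 1/3 + 2/5 + 3/7 + 2/5 + 5/11 = 2329/1155
AP = 2329/1155 / 5 = 2329/5775

2329/5775


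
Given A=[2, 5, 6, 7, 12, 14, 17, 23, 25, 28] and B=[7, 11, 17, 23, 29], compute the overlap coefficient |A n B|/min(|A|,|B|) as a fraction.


A intersect B = [7, 17, 23]
|A intersect B| = 3
min(|A|, |B|) = min(10, 5) = 5
Overlap = 3 / 5 = 3/5

3/5


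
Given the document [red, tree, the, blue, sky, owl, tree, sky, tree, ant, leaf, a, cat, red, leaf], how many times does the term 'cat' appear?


Document has 15 words
Scanning for 'cat':
Found at positions: [12]
Count = 1

1


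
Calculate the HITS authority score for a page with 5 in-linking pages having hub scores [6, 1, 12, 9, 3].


Authority = sum of hub scores of in-linkers
In-link 1: hub score = 6
In-link 2: hub score = 1
In-link 3: hub score = 12
In-link 4: hub score = 9
In-link 5: hub score = 3
Authority = 6 + 1 + 12 + 9 + 3 = 31

31


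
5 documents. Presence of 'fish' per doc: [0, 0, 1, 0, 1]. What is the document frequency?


Checking each document for 'fish':
Doc 1: absent
Doc 2: absent
Doc 3: present
Doc 4: absent
Doc 5: present
df = sum of presences = 0 + 0 + 1 + 0 + 1 = 2

2


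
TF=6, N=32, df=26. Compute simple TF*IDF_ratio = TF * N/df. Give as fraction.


TF * (N/df)
= 6 * (32/26)
= 6 * 16/13
= 96/13

96/13


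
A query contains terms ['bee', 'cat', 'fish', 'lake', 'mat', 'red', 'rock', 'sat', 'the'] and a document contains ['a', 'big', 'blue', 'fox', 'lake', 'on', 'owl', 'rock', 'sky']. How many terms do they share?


Query terms: ['bee', 'cat', 'fish', 'lake', 'mat', 'red', 'rock', 'sat', 'the']
Document terms: ['a', 'big', 'blue', 'fox', 'lake', 'on', 'owl', 'rock', 'sky']
Common terms: ['lake', 'rock']
Overlap count = 2

2


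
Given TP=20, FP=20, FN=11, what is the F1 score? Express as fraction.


F1 = 2 * P * R / (P + R)
P = TP/(TP+FP) = 20/40 = 1/2
R = TP/(TP+FN) = 20/31 = 20/31
2 * P * R = 2 * 1/2 * 20/31 = 20/31
P + R = 1/2 + 20/31 = 71/62
F1 = 20/31 / 71/62 = 40/71

40/71


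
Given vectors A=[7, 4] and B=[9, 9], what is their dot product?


Dot product = sum of element-wise products
A[0]*B[0] = 7*9 = 63
A[1]*B[1] = 4*9 = 36
Sum = 63 + 36 = 99

99


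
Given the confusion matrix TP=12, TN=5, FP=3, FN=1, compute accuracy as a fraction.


Accuracy = (TP + TN) / (TP + TN + FP + FN)
TP + TN = 12 + 5 = 17
Total = 12 + 5 + 3 + 1 = 21
Accuracy = 17 / 21 = 17/21

17/21


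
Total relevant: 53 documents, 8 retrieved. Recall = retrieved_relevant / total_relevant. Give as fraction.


Recall = retrieved_relevant / total_relevant
= 8 / 53
= 8 / (8 + 45)
= 8/53

8/53


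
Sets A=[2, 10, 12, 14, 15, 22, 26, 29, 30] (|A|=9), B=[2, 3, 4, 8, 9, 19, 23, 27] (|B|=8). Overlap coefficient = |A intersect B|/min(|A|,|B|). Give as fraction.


A intersect B = [2]
|A intersect B| = 1
min(|A|, |B|) = min(9, 8) = 8
Overlap = 1 / 8 = 1/8

1/8


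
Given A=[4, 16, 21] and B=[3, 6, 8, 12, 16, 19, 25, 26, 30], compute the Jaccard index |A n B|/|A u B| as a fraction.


A intersect B = [16]
|A intersect B| = 1
A union B = [3, 4, 6, 8, 12, 16, 19, 21, 25, 26, 30]
|A union B| = 11
Jaccard = 1/11 = 1/11

1/11


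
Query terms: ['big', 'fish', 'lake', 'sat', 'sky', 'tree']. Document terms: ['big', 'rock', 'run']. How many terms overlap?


Query terms: ['big', 'fish', 'lake', 'sat', 'sky', 'tree']
Document terms: ['big', 'rock', 'run']
Common terms: ['big']
Overlap count = 1

1


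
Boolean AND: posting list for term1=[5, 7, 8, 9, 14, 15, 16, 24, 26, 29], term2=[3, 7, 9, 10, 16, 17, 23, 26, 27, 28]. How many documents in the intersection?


Boolean AND: find intersection of posting lists
term1 docs: [5, 7, 8, 9, 14, 15, 16, 24, 26, 29]
term2 docs: [3, 7, 9, 10, 16, 17, 23, 26, 27, 28]
Intersection: [7, 9, 16, 26]
|intersection| = 4

4


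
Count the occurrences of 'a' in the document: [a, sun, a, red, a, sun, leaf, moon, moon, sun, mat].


Document has 11 words
Scanning for 'a':
Found at positions: [0, 2, 4]
Count = 3

3


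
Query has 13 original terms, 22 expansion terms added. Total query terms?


Original terms: 13
Expansion terms: 22
Total = 13 + 22 = 35

35


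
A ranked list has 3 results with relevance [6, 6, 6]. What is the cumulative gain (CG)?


Cumulative Gain = sum of relevance scores
Position 1: rel=6, running sum=6
Position 2: rel=6, running sum=12
Position 3: rel=6, running sum=18
CG = 18

18


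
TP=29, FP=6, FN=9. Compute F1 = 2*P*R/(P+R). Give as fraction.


F1 = 2 * P * R / (P + R)
P = TP/(TP+FP) = 29/35 = 29/35
R = TP/(TP+FN) = 29/38 = 29/38
2 * P * R = 2 * 29/35 * 29/38 = 841/665
P + R = 29/35 + 29/38 = 2117/1330
F1 = 841/665 / 2117/1330 = 58/73

58/73


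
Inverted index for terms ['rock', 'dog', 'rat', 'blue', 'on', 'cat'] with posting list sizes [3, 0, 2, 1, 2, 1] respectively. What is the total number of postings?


Summing posting list sizes:
'rock': 3 postings
'dog': 0 postings
'rat': 2 postings
'blue': 1 postings
'on': 2 postings
'cat': 1 postings
Total = 3 + 0 + 2 + 1 + 2 + 1 = 9

9


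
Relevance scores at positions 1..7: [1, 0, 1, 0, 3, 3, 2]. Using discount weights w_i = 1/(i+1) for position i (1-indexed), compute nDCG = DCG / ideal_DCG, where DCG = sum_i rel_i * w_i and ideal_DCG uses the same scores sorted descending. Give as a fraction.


Position discount weights w_i = 1/(i+1) for i=1..7:
Weights = [1/2, 1/3, 1/4, 1/5, 1/6, 1/7, 1/8]
Actual relevance: [1, 0, 1, 0, 3, 3, 2]
DCG = 1/2 + 0/3 + 1/4 + 0/5 + 3/6 + 3/7 + 2/8 = 27/14
Ideal relevance (sorted desc): [3, 3, 2, 1, 1, 0, 0]
Ideal DCG = 3/2 + 3/3 + 2/4 + 1/5 + 1/6 + 0/7 + 0/8 = 101/30
nDCG = DCG / ideal_DCG = 27/14 / 101/30 = 405/707

405/707


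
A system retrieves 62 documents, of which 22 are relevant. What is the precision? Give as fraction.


Precision = relevant_retrieved / total_retrieved
= 22 / 62
= 22 / (22 + 40)
= 11/31

11/31


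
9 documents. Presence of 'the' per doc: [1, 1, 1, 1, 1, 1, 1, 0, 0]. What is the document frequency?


Checking each document for 'the':
Doc 1: present
Doc 2: present
Doc 3: present
Doc 4: present
Doc 5: present
Doc 6: present
Doc 7: present
Doc 8: absent
Doc 9: absent
df = sum of presences = 1 + 1 + 1 + 1 + 1 + 1 + 1 + 0 + 0 = 7

7


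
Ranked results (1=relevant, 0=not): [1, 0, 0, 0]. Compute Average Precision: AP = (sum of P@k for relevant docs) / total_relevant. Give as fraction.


Computing P@k for each relevant position:
Position 1: relevant, P@1 = 1/1 = 1
Position 2: not relevant
Position 3: not relevant
Position 4: not relevant
Sum of P@k = 1 = 1
AP = 1 / 1 = 1

1


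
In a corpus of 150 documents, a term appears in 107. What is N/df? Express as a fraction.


IDF ratio = N / df
= 150 / 107
= 150/107

150/107


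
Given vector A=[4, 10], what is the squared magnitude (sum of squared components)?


|A|^2 = sum of squared components
A[0]^2 = 4^2 = 16
A[1]^2 = 10^2 = 100
Sum = 16 + 100 = 116

116


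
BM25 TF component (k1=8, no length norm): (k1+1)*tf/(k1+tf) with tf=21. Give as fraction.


BM25 TF component = (k1+1)*tf / (k1+tf)
k1 = 8, tf = 21
Numerator = (8+1)*21 = 189
Denominator = 8 + 21 = 29
= 189/29 = 189/29

189/29


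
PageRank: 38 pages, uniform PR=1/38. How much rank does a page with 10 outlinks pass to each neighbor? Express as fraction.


Initial PR = 1/38 = 1/38
Outlinks = 10
Contribution per link = PR / outlinks
= 1/38 / 10
= 1/380

1/380


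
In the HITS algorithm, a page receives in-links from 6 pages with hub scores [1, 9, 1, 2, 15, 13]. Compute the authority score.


Authority = sum of hub scores of in-linkers
In-link 1: hub score = 1
In-link 2: hub score = 9
In-link 3: hub score = 1
In-link 4: hub score = 2
In-link 5: hub score = 15
In-link 6: hub score = 13
Authority = 1 + 9 + 1 + 2 + 15 + 13 = 41

41


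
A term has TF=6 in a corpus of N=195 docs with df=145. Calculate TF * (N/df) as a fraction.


TF * (N/df)
= 6 * (195/145)
= 6 * 39/29
= 234/29

234/29


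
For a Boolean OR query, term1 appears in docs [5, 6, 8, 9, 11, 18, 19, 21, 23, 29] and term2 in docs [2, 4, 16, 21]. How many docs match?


Boolean OR: find union of posting lists
term1 docs: [5, 6, 8, 9, 11, 18, 19, 21, 23, 29]
term2 docs: [2, 4, 16, 21]
Union: [2, 4, 5, 6, 8, 9, 11, 16, 18, 19, 21, 23, 29]
|union| = 13

13


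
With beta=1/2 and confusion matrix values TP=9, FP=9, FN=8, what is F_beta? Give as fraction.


P = TP/(TP+FP) = 9/18 = 1/2
R = TP/(TP+FN) = 9/17 = 9/17
beta^2 = 1/2^2 = 1/4
(1 + beta^2) = 5/4
Numerator = (1+beta^2)*P*R = 45/136
Denominator = beta^2*P + R = 1/8 + 9/17 = 89/136
F_beta = 45/89

45/89


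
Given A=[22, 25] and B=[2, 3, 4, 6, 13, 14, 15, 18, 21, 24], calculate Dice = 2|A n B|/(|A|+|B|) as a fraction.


A intersect B = []
|A intersect B| = 0
|A| = 2, |B| = 10
Dice = 2*0 / (2+10)
= 0 / 12 = 0

0


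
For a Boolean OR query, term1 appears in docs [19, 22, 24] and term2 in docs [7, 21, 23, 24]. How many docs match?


Boolean OR: find union of posting lists
term1 docs: [19, 22, 24]
term2 docs: [7, 21, 23, 24]
Union: [7, 19, 21, 22, 23, 24]
|union| = 6

6


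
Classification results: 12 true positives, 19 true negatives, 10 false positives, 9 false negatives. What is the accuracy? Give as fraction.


Accuracy = (TP + TN) / (TP + TN + FP + FN)
TP + TN = 12 + 19 = 31
Total = 12 + 19 + 10 + 9 = 50
Accuracy = 31 / 50 = 31/50

31/50


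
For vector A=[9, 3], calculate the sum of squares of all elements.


|A|^2 = sum of squared components
A[0]^2 = 9^2 = 81
A[1]^2 = 3^2 = 9
Sum = 81 + 9 = 90

90


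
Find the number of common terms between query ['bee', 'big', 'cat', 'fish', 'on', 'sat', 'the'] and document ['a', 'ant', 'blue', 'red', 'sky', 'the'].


Query terms: ['bee', 'big', 'cat', 'fish', 'on', 'sat', 'the']
Document terms: ['a', 'ant', 'blue', 'red', 'sky', 'the']
Common terms: ['the']
Overlap count = 1

1


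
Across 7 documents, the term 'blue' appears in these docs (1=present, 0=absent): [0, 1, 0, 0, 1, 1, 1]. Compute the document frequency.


Checking each document for 'blue':
Doc 1: absent
Doc 2: present
Doc 3: absent
Doc 4: absent
Doc 5: present
Doc 6: present
Doc 7: present
df = sum of presences = 0 + 1 + 0 + 0 + 1 + 1 + 1 = 4

4


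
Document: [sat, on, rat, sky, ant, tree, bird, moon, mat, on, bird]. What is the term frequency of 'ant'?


Document has 11 words
Scanning for 'ant':
Found at positions: [4]
Count = 1

1


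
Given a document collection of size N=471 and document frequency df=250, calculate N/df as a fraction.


IDF ratio = N / df
= 471 / 250
= 471/250

471/250


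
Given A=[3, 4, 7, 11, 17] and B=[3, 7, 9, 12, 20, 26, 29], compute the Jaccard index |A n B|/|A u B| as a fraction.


A intersect B = [3, 7]
|A intersect B| = 2
A union B = [3, 4, 7, 9, 11, 12, 17, 20, 26, 29]
|A union B| = 10
Jaccard = 2/10 = 1/5

1/5


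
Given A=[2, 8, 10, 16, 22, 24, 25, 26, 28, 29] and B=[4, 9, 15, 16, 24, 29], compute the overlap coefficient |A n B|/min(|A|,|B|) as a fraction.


A intersect B = [16, 24, 29]
|A intersect B| = 3
min(|A|, |B|) = min(10, 6) = 6
Overlap = 3 / 6 = 1/2

1/2


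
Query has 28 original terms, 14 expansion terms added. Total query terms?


Original terms: 28
Expansion terms: 14
Total = 28 + 14 = 42

42


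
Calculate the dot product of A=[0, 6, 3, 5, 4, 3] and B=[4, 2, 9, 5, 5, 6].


Dot product = sum of element-wise products
A[0]*B[0] = 0*4 = 0
A[1]*B[1] = 6*2 = 12
A[2]*B[2] = 3*9 = 27
A[3]*B[3] = 5*5 = 25
A[4]*B[4] = 4*5 = 20
A[5]*B[5] = 3*6 = 18
Sum = 0 + 12 + 27 + 25 + 20 + 18 = 102

102


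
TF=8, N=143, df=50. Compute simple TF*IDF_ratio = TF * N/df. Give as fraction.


TF * (N/df)
= 8 * (143/50)
= 8 * 143/50
= 572/25

572/25


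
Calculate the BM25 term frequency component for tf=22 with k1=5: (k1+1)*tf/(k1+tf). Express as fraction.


BM25 TF component = (k1+1)*tf / (k1+tf)
k1 = 5, tf = 22
Numerator = (5+1)*22 = 132
Denominator = 5 + 22 = 27
= 132/27 = 44/9

44/9


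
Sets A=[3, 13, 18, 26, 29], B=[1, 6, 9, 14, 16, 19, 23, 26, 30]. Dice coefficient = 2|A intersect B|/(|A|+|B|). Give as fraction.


A intersect B = [26]
|A intersect B| = 1
|A| = 5, |B| = 9
Dice = 2*1 / (5+9)
= 2 / 14 = 1/7

1/7


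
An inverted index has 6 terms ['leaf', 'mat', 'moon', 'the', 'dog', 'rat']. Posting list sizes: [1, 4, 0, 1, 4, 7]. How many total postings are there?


Summing posting list sizes:
'leaf': 1 postings
'mat': 4 postings
'moon': 0 postings
'the': 1 postings
'dog': 4 postings
'rat': 7 postings
Total = 1 + 4 + 0 + 1 + 4 + 7 = 17

17


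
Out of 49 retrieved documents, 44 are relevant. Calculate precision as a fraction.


Precision = relevant_retrieved / total_retrieved
= 44 / 49
= 44 / (44 + 5)
= 44/49

44/49


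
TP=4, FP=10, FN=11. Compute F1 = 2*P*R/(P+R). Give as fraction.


F1 = 2 * P * R / (P + R)
P = TP/(TP+FP) = 4/14 = 2/7
R = TP/(TP+FN) = 4/15 = 4/15
2 * P * R = 2 * 2/7 * 4/15 = 16/105
P + R = 2/7 + 4/15 = 58/105
F1 = 16/105 / 58/105 = 8/29

8/29


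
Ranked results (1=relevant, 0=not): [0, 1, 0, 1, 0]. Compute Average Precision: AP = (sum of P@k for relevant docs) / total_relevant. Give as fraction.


Computing P@k for each relevant position:
Position 1: not relevant
Position 2: relevant, P@2 = 1/2 = 1/2
Position 3: not relevant
Position 4: relevant, P@4 = 2/4 = 1/2
Position 5: not relevant
Sum of P@k = 1/2 + 1/2 = 1
AP = 1 / 2 = 1/2

1/2


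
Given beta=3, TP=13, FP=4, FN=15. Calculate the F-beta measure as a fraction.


P = TP/(TP+FP) = 13/17 = 13/17
R = TP/(TP+FN) = 13/28 = 13/28
beta^2 = 3^2 = 9
(1 + beta^2) = 10
Numerator = (1+beta^2)*P*R = 845/238
Denominator = beta^2*P + R = 117/17 + 13/28 = 3497/476
F_beta = 130/269

130/269


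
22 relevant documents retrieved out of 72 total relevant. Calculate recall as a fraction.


Recall = retrieved_relevant / total_relevant
= 22 / 72
= 22 / (22 + 50)
= 11/36

11/36


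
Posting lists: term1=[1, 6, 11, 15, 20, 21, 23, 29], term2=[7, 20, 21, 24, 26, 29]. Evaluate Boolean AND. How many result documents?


Boolean AND: find intersection of posting lists
term1 docs: [1, 6, 11, 15, 20, 21, 23, 29]
term2 docs: [7, 20, 21, 24, 26, 29]
Intersection: [20, 21, 29]
|intersection| = 3

3


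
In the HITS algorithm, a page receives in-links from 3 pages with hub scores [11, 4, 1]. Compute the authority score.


Authority = sum of hub scores of in-linkers
In-link 1: hub score = 11
In-link 2: hub score = 4
In-link 3: hub score = 1
Authority = 11 + 4 + 1 = 16

16


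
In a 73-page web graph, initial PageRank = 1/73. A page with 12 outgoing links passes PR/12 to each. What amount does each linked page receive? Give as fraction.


Initial PR = 1/73 = 1/73
Outlinks = 12
Contribution per link = PR / outlinks
= 1/73 / 12
= 1/876

1/876


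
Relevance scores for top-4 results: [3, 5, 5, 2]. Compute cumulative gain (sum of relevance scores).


Cumulative Gain = sum of relevance scores
Position 1: rel=3, running sum=3
Position 2: rel=5, running sum=8
Position 3: rel=5, running sum=13
Position 4: rel=2, running sum=15
CG = 15

15


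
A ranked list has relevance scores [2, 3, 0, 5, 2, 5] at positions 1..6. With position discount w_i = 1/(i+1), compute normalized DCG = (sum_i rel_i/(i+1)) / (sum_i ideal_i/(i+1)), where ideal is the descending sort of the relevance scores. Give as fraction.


Position discount weights w_i = 1/(i+1) for i=1..6:
Weights = [1/2, 1/3, 1/4, 1/5, 1/6, 1/7]
Actual relevance: [2, 3, 0, 5, 2, 5]
DCG = 2/2 + 3/3 + 0/4 + 5/5 + 2/6 + 5/7 = 85/21
Ideal relevance (sorted desc): [5, 5, 3, 2, 2, 0]
Ideal DCG = 5/2 + 5/3 + 3/4 + 2/5 + 2/6 + 0/7 = 113/20
nDCG = DCG / ideal_DCG = 85/21 / 113/20 = 1700/2373

1700/2373


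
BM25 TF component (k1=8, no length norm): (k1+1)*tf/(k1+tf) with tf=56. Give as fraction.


BM25 TF component = (k1+1)*tf / (k1+tf)
k1 = 8, tf = 56
Numerator = (8+1)*56 = 504
Denominator = 8 + 56 = 64
= 504/64 = 63/8

63/8


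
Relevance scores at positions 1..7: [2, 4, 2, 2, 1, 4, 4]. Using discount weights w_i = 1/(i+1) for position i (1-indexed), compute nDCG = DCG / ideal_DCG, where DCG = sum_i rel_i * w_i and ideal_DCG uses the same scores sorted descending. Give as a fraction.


Position discount weights w_i = 1/(i+1) for i=1..7:
Weights = [1/2, 1/3, 1/4, 1/5, 1/6, 1/7, 1/8]
Actual relevance: [2, 4, 2, 2, 1, 4, 4]
DCG = 2/2 + 4/3 + 2/4 + 2/5 + 1/6 + 4/7 + 4/8 = 313/70
Ideal relevance (sorted desc): [4, 4, 4, 2, 2, 2, 1]
Ideal DCG = 4/2 + 4/3 + 4/4 + 2/5 + 2/6 + 2/7 + 1/8 = 4601/840
nDCG = DCG / ideal_DCG = 313/70 / 4601/840 = 3756/4601

3756/4601


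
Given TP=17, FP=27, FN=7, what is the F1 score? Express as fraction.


F1 = 2 * P * R / (P + R)
P = TP/(TP+FP) = 17/44 = 17/44
R = TP/(TP+FN) = 17/24 = 17/24
2 * P * R = 2 * 17/44 * 17/24 = 289/528
P + R = 17/44 + 17/24 = 289/264
F1 = 289/528 / 289/264 = 1/2

1/2


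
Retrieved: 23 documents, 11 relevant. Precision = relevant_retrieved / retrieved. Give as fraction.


Precision = relevant_retrieved / total_retrieved
= 11 / 23
= 11 / (11 + 12)
= 11/23

11/23


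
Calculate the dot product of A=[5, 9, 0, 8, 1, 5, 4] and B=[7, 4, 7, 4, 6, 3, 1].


Dot product = sum of element-wise products
A[0]*B[0] = 5*7 = 35
A[1]*B[1] = 9*4 = 36
A[2]*B[2] = 0*7 = 0
A[3]*B[3] = 8*4 = 32
A[4]*B[4] = 1*6 = 6
A[5]*B[5] = 5*3 = 15
A[6]*B[6] = 4*1 = 4
Sum = 35 + 36 + 0 + 32 + 6 + 15 + 4 = 128

128


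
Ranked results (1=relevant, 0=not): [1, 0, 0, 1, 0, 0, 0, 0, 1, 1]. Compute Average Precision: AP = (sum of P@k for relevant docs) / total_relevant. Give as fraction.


Computing P@k for each relevant position:
Position 1: relevant, P@1 = 1/1 = 1
Position 2: not relevant
Position 3: not relevant
Position 4: relevant, P@4 = 2/4 = 1/2
Position 5: not relevant
Position 6: not relevant
Position 7: not relevant
Position 8: not relevant
Position 9: relevant, P@9 = 3/9 = 1/3
Position 10: relevant, P@10 = 4/10 = 2/5
Sum of P@k = 1 + 1/2 + 1/3 + 2/5 = 67/30
AP = 67/30 / 4 = 67/120

67/120


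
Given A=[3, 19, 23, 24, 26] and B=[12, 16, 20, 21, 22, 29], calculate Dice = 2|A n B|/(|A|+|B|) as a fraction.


A intersect B = []
|A intersect B| = 0
|A| = 5, |B| = 6
Dice = 2*0 / (5+6)
= 0 / 11 = 0

0


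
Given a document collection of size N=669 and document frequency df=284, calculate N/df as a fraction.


IDF ratio = N / df
= 669 / 284
= 669/284

669/284


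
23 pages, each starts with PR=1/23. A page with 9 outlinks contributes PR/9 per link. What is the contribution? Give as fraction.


Initial PR = 1/23 = 1/23
Outlinks = 9
Contribution per link = PR / outlinks
= 1/23 / 9
= 1/207

1/207


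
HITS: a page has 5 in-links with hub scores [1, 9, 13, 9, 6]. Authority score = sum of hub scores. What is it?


Authority = sum of hub scores of in-linkers
In-link 1: hub score = 1
In-link 2: hub score = 9
In-link 3: hub score = 13
In-link 4: hub score = 9
In-link 5: hub score = 6
Authority = 1 + 9 + 13 + 9 + 6 = 38

38


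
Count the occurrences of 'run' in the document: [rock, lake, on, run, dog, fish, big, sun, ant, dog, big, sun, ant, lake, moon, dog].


Document has 16 words
Scanning for 'run':
Found at positions: [3]
Count = 1

1


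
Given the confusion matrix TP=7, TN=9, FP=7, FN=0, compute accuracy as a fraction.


Accuracy = (TP + TN) / (TP + TN + FP + FN)
TP + TN = 7 + 9 = 16
Total = 7 + 9 + 7 + 0 = 23
Accuracy = 16 / 23 = 16/23

16/23


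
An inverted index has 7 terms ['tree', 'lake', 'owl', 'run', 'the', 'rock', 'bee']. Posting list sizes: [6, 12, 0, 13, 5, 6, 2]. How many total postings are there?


Summing posting list sizes:
'tree': 6 postings
'lake': 12 postings
'owl': 0 postings
'run': 13 postings
'the': 5 postings
'rock': 6 postings
'bee': 2 postings
Total = 6 + 12 + 0 + 13 + 5 + 6 + 2 = 44

44


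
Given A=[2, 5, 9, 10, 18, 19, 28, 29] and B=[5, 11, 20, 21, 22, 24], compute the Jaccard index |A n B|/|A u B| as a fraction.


A intersect B = [5]
|A intersect B| = 1
A union B = [2, 5, 9, 10, 11, 18, 19, 20, 21, 22, 24, 28, 29]
|A union B| = 13
Jaccard = 1/13 = 1/13

1/13


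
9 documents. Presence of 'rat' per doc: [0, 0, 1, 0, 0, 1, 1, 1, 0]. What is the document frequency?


Checking each document for 'rat':
Doc 1: absent
Doc 2: absent
Doc 3: present
Doc 4: absent
Doc 5: absent
Doc 6: present
Doc 7: present
Doc 8: present
Doc 9: absent
df = sum of presences = 0 + 0 + 1 + 0 + 0 + 1 + 1 + 1 + 0 = 4

4


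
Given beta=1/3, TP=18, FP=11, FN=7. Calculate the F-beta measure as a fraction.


P = TP/(TP+FP) = 18/29 = 18/29
R = TP/(TP+FN) = 18/25 = 18/25
beta^2 = 1/3^2 = 1/9
(1 + beta^2) = 10/9
Numerator = (1+beta^2)*P*R = 72/145
Denominator = beta^2*P + R = 2/29 + 18/25 = 572/725
F_beta = 90/143

90/143


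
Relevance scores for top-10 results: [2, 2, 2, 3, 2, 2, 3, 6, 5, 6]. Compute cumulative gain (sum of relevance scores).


Cumulative Gain = sum of relevance scores
Position 1: rel=2, running sum=2
Position 2: rel=2, running sum=4
Position 3: rel=2, running sum=6
Position 4: rel=3, running sum=9
Position 5: rel=2, running sum=11
Position 6: rel=2, running sum=13
Position 7: rel=3, running sum=16
Position 8: rel=6, running sum=22
Position 9: rel=5, running sum=27
Position 10: rel=6, running sum=33
CG = 33

33


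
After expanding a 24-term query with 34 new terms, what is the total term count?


Original terms: 24
Expansion terms: 34
Total = 24 + 34 = 58

58


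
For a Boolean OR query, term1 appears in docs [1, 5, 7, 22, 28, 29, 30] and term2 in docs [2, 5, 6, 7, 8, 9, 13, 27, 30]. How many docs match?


Boolean OR: find union of posting lists
term1 docs: [1, 5, 7, 22, 28, 29, 30]
term2 docs: [2, 5, 6, 7, 8, 9, 13, 27, 30]
Union: [1, 2, 5, 6, 7, 8, 9, 13, 22, 27, 28, 29, 30]
|union| = 13

13


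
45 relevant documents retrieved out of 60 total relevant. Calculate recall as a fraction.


Recall = retrieved_relevant / total_relevant
= 45 / 60
= 45 / (45 + 15)
= 3/4

3/4


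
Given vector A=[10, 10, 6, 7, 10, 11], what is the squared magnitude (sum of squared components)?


|A|^2 = sum of squared components
A[0]^2 = 10^2 = 100
A[1]^2 = 10^2 = 100
A[2]^2 = 6^2 = 36
A[3]^2 = 7^2 = 49
A[4]^2 = 10^2 = 100
A[5]^2 = 11^2 = 121
Sum = 100 + 100 + 36 + 49 + 100 + 121 = 506

506


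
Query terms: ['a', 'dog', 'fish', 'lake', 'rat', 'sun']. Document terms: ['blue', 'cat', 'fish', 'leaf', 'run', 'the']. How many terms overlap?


Query terms: ['a', 'dog', 'fish', 'lake', 'rat', 'sun']
Document terms: ['blue', 'cat', 'fish', 'leaf', 'run', 'the']
Common terms: ['fish']
Overlap count = 1

1


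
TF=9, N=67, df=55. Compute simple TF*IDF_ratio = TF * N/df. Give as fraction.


TF * (N/df)
= 9 * (67/55)
= 9 * 67/55
= 603/55

603/55


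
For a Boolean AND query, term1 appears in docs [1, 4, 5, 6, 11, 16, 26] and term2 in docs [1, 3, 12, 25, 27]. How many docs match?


Boolean AND: find intersection of posting lists
term1 docs: [1, 4, 5, 6, 11, 16, 26]
term2 docs: [1, 3, 12, 25, 27]
Intersection: [1]
|intersection| = 1

1


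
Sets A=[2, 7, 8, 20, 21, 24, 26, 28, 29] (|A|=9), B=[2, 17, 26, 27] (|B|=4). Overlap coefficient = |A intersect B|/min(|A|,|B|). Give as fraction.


A intersect B = [2, 26]
|A intersect B| = 2
min(|A|, |B|) = min(9, 4) = 4
Overlap = 2 / 4 = 1/2

1/2


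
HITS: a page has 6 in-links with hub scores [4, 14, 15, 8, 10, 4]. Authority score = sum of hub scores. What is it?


Authority = sum of hub scores of in-linkers
In-link 1: hub score = 4
In-link 2: hub score = 14
In-link 3: hub score = 15
In-link 4: hub score = 8
In-link 5: hub score = 10
In-link 6: hub score = 4
Authority = 4 + 14 + 15 + 8 + 10 + 4 = 55

55


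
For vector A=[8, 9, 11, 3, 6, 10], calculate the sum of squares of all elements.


|A|^2 = sum of squared components
A[0]^2 = 8^2 = 64
A[1]^2 = 9^2 = 81
A[2]^2 = 11^2 = 121
A[3]^2 = 3^2 = 9
A[4]^2 = 6^2 = 36
A[5]^2 = 10^2 = 100
Sum = 64 + 81 + 121 + 9 + 36 + 100 = 411

411


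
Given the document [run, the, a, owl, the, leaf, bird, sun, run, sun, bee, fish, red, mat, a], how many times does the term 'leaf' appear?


Document has 15 words
Scanning for 'leaf':
Found at positions: [5]
Count = 1

1


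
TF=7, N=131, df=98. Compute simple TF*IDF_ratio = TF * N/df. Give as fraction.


TF * (N/df)
= 7 * (131/98)
= 7 * 131/98
= 131/14

131/14


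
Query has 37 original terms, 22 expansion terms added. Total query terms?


Original terms: 37
Expansion terms: 22
Total = 37 + 22 = 59

59


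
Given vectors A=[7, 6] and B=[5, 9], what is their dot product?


Dot product = sum of element-wise products
A[0]*B[0] = 7*5 = 35
A[1]*B[1] = 6*9 = 54
Sum = 35 + 54 = 89

89


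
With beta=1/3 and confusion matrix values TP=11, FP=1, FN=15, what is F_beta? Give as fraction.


P = TP/(TP+FP) = 11/12 = 11/12
R = TP/(TP+FN) = 11/26 = 11/26
beta^2 = 1/3^2 = 1/9
(1 + beta^2) = 10/9
Numerator = (1+beta^2)*P*R = 605/1404
Denominator = beta^2*P + R = 11/108 + 11/26 = 737/1404
F_beta = 55/67

55/67


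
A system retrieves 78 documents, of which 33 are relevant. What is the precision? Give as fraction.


Precision = relevant_retrieved / total_retrieved
= 33 / 78
= 33 / (33 + 45)
= 11/26

11/26


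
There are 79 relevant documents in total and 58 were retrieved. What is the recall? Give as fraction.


Recall = retrieved_relevant / total_relevant
= 58 / 79
= 58 / (58 + 21)
= 58/79

58/79


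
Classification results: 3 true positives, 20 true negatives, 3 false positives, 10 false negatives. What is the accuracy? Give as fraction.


Accuracy = (TP + TN) / (TP + TN + FP + FN)
TP + TN = 3 + 20 = 23
Total = 3 + 20 + 3 + 10 = 36
Accuracy = 23 / 36 = 23/36

23/36


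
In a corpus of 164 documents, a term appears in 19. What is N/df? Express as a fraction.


IDF ratio = N / df
= 164 / 19
= 164/19

164/19


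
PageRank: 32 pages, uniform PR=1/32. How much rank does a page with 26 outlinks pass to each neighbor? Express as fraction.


Initial PR = 1/32 = 1/32
Outlinks = 26
Contribution per link = PR / outlinks
= 1/32 / 26
= 1/832

1/832


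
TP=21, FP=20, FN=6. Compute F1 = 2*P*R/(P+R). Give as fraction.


F1 = 2 * P * R / (P + R)
P = TP/(TP+FP) = 21/41 = 21/41
R = TP/(TP+FN) = 21/27 = 7/9
2 * P * R = 2 * 21/41 * 7/9 = 98/123
P + R = 21/41 + 7/9 = 476/369
F1 = 98/123 / 476/369 = 21/34

21/34


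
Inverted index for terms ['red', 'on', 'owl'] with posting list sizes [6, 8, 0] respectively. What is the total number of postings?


Summing posting list sizes:
'red': 6 postings
'on': 8 postings
'owl': 0 postings
Total = 6 + 8 + 0 = 14

14


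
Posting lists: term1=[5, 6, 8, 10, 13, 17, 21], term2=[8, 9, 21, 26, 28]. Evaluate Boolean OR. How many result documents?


Boolean OR: find union of posting lists
term1 docs: [5, 6, 8, 10, 13, 17, 21]
term2 docs: [8, 9, 21, 26, 28]
Union: [5, 6, 8, 9, 10, 13, 17, 21, 26, 28]
|union| = 10

10


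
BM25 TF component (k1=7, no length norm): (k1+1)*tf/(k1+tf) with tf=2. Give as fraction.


BM25 TF component = (k1+1)*tf / (k1+tf)
k1 = 7, tf = 2
Numerator = (7+1)*2 = 16
Denominator = 7 + 2 = 9
= 16/9 = 16/9

16/9


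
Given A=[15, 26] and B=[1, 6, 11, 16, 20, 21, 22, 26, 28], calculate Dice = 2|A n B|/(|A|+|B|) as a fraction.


A intersect B = [26]
|A intersect B| = 1
|A| = 2, |B| = 9
Dice = 2*1 / (2+9)
= 2 / 11 = 2/11

2/11


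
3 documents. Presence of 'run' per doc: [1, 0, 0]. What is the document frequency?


Checking each document for 'run':
Doc 1: present
Doc 2: absent
Doc 3: absent
df = sum of presences = 1 + 0 + 0 = 1

1


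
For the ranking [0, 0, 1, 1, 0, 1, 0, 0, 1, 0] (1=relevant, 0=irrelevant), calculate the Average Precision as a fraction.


Computing P@k for each relevant position:
Position 1: not relevant
Position 2: not relevant
Position 3: relevant, P@3 = 1/3 = 1/3
Position 4: relevant, P@4 = 2/4 = 1/2
Position 5: not relevant
Position 6: relevant, P@6 = 3/6 = 1/2
Position 7: not relevant
Position 8: not relevant
Position 9: relevant, P@9 = 4/9 = 4/9
Position 10: not relevant
Sum of P@k = 1/3 + 1/2 + 1/2 + 4/9 = 16/9
AP = 16/9 / 4 = 4/9

4/9


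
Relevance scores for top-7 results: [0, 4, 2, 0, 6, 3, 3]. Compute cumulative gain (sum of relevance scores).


Cumulative Gain = sum of relevance scores
Position 1: rel=0, running sum=0
Position 2: rel=4, running sum=4
Position 3: rel=2, running sum=6
Position 4: rel=0, running sum=6
Position 5: rel=6, running sum=12
Position 6: rel=3, running sum=15
Position 7: rel=3, running sum=18
CG = 18

18


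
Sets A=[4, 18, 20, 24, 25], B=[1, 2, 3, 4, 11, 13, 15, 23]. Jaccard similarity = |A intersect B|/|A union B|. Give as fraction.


A intersect B = [4]
|A intersect B| = 1
A union B = [1, 2, 3, 4, 11, 13, 15, 18, 20, 23, 24, 25]
|A union B| = 12
Jaccard = 1/12 = 1/12

1/12


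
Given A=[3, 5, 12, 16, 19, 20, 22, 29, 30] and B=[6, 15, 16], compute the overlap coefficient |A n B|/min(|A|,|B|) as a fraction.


A intersect B = [16]
|A intersect B| = 1
min(|A|, |B|) = min(9, 3) = 3
Overlap = 1 / 3 = 1/3

1/3


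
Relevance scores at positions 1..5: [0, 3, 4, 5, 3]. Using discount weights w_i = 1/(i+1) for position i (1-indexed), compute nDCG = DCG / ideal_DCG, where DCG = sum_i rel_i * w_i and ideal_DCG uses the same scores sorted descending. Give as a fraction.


Position discount weights w_i = 1/(i+1) for i=1..5:
Weights = [1/2, 1/3, 1/4, 1/5, 1/6]
Actual relevance: [0, 3, 4, 5, 3]
DCG = 0/2 + 3/3 + 4/4 + 5/5 + 3/6 = 7/2
Ideal relevance (sorted desc): [5, 4, 3, 3, 0]
Ideal DCG = 5/2 + 4/3 + 3/4 + 3/5 + 0/6 = 311/60
nDCG = DCG / ideal_DCG = 7/2 / 311/60 = 210/311

210/311


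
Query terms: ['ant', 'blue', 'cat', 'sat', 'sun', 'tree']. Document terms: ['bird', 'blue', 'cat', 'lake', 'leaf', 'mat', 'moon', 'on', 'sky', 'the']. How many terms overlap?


Query terms: ['ant', 'blue', 'cat', 'sat', 'sun', 'tree']
Document terms: ['bird', 'blue', 'cat', 'lake', 'leaf', 'mat', 'moon', 'on', 'sky', 'the']
Common terms: ['blue', 'cat']
Overlap count = 2

2


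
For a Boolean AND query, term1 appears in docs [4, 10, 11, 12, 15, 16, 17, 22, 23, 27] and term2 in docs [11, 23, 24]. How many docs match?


Boolean AND: find intersection of posting lists
term1 docs: [4, 10, 11, 12, 15, 16, 17, 22, 23, 27]
term2 docs: [11, 23, 24]
Intersection: [11, 23]
|intersection| = 2

2


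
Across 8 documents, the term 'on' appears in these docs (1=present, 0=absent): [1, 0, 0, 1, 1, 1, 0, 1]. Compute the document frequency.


Checking each document for 'on':
Doc 1: present
Doc 2: absent
Doc 3: absent
Doc 4: present
Doc 5: present
Doc 6: present
Doc 7: absent
Doc 8: present
df = sum of presences = 1 + 0 + 0 + 1 + 1 + 1 + 0 + 1 = 5

5


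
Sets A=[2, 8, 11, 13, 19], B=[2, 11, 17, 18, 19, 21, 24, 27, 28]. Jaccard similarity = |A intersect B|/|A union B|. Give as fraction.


A intersect B = [2, 11, 19]
|A intersect B| = 3
A union B = [2, 8, 11, 13, 17, 18, 19, 21, 24, 27, 28]
|A union B| = 11
Jaccard = 3/11 = 3/11

3/11


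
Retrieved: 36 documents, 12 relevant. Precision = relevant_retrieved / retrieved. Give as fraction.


Precision = relevant_retrieved / total_retrieved
= 12 / 36
= 12 / (12 + 24)
= 1/3

1/3


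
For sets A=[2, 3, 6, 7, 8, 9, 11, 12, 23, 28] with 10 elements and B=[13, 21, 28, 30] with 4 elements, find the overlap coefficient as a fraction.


A intersect B = [28]
|A intersect B| = 1
min(|A|, |B|) = min(10, 4) = 4
Overlap = 1 / 4 = 1/4

1/4


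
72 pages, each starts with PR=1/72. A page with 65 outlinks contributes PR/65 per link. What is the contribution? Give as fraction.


Initial PR = 1/72 = 1/72
Outlinks = 65
Contribution per link = PR / outlinks
= 1/72 / 65
= 1/4680

1/4680


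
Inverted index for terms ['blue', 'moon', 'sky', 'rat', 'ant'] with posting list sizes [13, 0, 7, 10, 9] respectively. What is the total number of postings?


Summing posting list sizes:
'blue': 13 postings
'moon': 0 postings
'sky': 7 postings
'rat': 10 postings
'ant': 9 postings
Total = 13 + 0 + 7 + 10 + 9 = 39

39


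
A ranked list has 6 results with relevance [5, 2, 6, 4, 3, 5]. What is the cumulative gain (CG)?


Cumulative Gain = sum of relevance scores
Position 1: rel=5, running sum=5
Position 2: rel=2, running sum=7
Position 3: rel=6, running sum=13
Position 4: rel=4, running sum=17
Position 5: rel=3, running sum=20
Position 6: rel=5, running sum=25
CG = 25

25


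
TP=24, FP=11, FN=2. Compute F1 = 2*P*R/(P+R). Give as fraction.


F1 = 2 * P * R / (P + R)
P = TP/(TP+FP) = 24/35 = 24/35
R = TP/(TP+FN) = 24/26 = 12/13
2 * P * R = 2 * 24/35 * 12/13 = 576/455
P + R = 24/35 + 12/13 = 732/455
F1 = 576/455 / 732/455 = 48/61

48/61


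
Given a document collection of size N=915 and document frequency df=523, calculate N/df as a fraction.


IDF ratio = N / df
= 915 / 523
= 915/523

915/523


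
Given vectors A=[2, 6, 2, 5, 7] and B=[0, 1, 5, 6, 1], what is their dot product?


Dot product = sum of element-wise products
A[0]*B[0] = 2*0 = 0
A[1]*B[1] = 6*1 = 6
A[2]*B[2] = 2*5 = 10
A[3]*B[3] = 5*6 = 30
A[4]*B[4] = 7*1 = 7
Sum = 0 + 6 + 10 + 30 + 7 = 53

53


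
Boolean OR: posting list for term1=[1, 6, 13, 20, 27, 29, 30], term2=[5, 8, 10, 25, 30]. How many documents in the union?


Boolean OR: find union of posting lists
term1 docs: [1, 6, 13, 20, 27, 29, 30]
term2 docs: [5, 8, 10, 25, 30]
Union: [1, 5, 6, 8, 10, 13, 20, 25, 27, 29, 30]
|union| = 11

11
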